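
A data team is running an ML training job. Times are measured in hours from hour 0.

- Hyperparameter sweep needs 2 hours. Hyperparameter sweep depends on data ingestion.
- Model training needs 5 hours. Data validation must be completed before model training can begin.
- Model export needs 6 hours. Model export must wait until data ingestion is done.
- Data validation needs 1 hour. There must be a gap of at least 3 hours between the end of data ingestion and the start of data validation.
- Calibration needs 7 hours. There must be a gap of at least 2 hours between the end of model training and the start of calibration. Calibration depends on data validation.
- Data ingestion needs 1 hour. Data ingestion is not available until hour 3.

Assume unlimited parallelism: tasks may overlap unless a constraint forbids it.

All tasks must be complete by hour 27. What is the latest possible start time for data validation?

Calibration has no dependents, so it just needs to finish by hour 27. Starting by 27 − 7 = hour 20 achieves that.
Model training must finish before calibration (must start by hour 20, minus 2-hour gap → hour 18). With a 5-hour duration, model training must start by 18 − 5 = hour 13.
Data validation feeds model training (must start by hour 13); calibration (must start by hour 20). Taking the minimum, data validation must finish by hour 13 and start by 13 − 1 = hour 12.

12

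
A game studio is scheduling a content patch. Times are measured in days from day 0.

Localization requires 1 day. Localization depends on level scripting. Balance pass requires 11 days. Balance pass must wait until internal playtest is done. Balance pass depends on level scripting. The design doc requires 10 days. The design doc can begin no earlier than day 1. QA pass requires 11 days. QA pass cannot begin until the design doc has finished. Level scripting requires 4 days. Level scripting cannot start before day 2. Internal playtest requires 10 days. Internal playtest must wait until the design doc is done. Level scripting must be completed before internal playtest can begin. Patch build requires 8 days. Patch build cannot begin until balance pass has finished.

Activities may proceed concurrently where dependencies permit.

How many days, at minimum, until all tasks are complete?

40

Level scripting waits on its own release at day 2, so it starts at day 2 and finishes at 2 + 4 = day 6.
After level scripting (finishes day 6), localization can start at day 6 and finishes at day 7.
The design doc waits on its own release at day 1, so it starts at day 1 and finishes at 1 + 10 = day 11.
After the design doc (finishes day 11), QA pass can start at day 11 and finishes at day 22.
For internal playtest: the design doc (finishes day 11); level scripting (finishes day 6). Taking the maximum gives a start of day 11, and it finishes at 11 + 10 = day 21.
For balance pass: internal playtest (finishes day 21); level scripting (finishes day 6). Taking the maximum gives a start of day 21, and it finishes at 21 + 11 = day 32.
After balance pass (finishes day 32), patch build can start at day 32 and finishes at day 40.
All tasks are finished once the last one completes. Finish times: The design doc at 11, Level scripting at 6, Internal playtest at 21, Balance pass at 32, Localization at 7, QA pass at 22, Patch build at 40. The latest is day 40.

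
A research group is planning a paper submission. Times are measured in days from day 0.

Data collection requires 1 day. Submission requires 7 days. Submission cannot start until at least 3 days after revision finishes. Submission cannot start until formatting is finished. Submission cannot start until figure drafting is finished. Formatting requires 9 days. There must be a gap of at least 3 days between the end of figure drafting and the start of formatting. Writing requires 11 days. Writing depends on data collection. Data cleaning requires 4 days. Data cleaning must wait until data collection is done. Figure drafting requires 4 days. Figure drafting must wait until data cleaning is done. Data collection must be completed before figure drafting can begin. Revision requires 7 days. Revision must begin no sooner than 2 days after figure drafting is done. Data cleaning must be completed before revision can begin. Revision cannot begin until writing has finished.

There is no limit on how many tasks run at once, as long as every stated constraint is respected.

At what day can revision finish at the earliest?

Data collection has no prerequisites, so it starts at day 0 and finishes at day 1.
After data collection (finishes day 1), writing can start at day 1 and finishes at day 12.
After data collection (finishes day 1), data cleaning can start at day 1 and finishes at day 5.
Figure drafting needs all of data cleaning (finishes day 5); data collection (finishes day 1). That puts its earliest start at day 5; it finishes at 5 + 4 = day 9.
For revision: figure drafting (finishes day 9, plus 2-day gap → day 11); data cleaning (finishes day 5); writing (finishes day 12). Taking the maximum gives a start of day 12, and it finishes at 12 + 7 = day 19.

19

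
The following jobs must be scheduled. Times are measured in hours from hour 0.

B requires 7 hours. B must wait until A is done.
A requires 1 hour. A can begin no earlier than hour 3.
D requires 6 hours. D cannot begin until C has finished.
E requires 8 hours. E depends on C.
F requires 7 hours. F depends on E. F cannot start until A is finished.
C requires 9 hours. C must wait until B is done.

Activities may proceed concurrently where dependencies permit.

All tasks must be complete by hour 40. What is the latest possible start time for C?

16

D has no dependents, so it just needs to finish by hour 40. Starting by 40 − 6 = hour 34 achieves that.
Nothing follows F; the deadline of hour 40 is its only limit. It must start by 40 − 7 = hour 33.
Since F (must start by hour 33) depends on it, E must finish by hour 33. Backing off its 8-hour duration gives a latest start of hour 25.
C has several dependents: D (must start by hour 34); E (must start by hour 25). The earliest of those limits is hour 25, so C must start by 25 − 9 = hour 16.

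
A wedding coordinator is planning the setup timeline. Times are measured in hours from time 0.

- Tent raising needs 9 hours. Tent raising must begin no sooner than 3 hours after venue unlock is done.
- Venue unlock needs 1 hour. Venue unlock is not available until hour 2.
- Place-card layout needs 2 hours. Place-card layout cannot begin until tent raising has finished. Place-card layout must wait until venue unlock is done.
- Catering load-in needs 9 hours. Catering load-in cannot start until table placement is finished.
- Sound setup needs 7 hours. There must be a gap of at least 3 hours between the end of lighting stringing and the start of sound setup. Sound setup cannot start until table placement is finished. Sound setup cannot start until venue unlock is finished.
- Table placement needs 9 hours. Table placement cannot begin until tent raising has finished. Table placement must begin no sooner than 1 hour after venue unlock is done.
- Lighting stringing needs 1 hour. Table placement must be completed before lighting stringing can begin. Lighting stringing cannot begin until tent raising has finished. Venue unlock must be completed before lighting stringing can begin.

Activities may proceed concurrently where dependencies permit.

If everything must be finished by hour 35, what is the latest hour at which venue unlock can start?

2

Sound setup has no dependents, so it just needs to finish by hour 35. Starting by 35 − 7 = hour 28 achieves that.
Since sound setup (must start by hour 28, minus 3-hour gap → hour 25) depends on it, lighting stringing must finish by hour 25. Backing off its 1-hour duration gives a latest start of hour 24.
To finish by hour 35, catering load-in (duration 9) must start no later than hour 26.
Table placement must finish in time for lighting stringing (must start by hour 24); sound setup (must start by hour 28); catering load-in (must start by hour 26). The tightest is hour 24, so table placement must start by 24 − 9 = hour 15.
Place-card layout must finish by hour 35; it takes 2 hours, so it must start by 35 − 2 = hour 33.
For tent raising: table placement (must start by hour 15); lighting stringing (must start by hour 24); place-card layout (must start by hour 33). The most restrictive is hour 15; with a 9-hour duration, tent raising must start by hour 6.
For venue unlock: tent raising (must start by hour 6, minus 3-hour gap → hour 3); table placement (must start by hour 15, minus 1-hour gap → hour 14); lighting stringing (must start by hour 24); sound setup (must start by hour 28); place-card layout (must start by hour 33). The most restrictive is hour 3; with a 1-hour duration, venue unlock must start by hour 2.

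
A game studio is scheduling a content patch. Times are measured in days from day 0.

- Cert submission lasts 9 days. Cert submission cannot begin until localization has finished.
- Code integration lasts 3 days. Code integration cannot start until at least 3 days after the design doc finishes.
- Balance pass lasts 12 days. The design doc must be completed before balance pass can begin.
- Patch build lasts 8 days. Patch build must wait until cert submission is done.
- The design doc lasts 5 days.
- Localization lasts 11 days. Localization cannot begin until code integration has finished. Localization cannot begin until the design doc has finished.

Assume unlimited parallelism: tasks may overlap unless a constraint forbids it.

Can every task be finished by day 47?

Yes

Nothing blocks the design doc, so it runs from day 0 to day 5.
Balance pass waits on the design doc (finishes day 5), so it starts at day 5 and finishes at 5 + 12 = day 17.
After the design doc (finishes day 5, plus 3-day gap → day 8), code integration can start at day 8 and finishes at day 11.
Localization has to wait for code integration (finishes day 11); the design doc (finishes day 5). The latest of these is day 11, so localization runs day 11 to 11 + 11 = day 22.
Cert submission cannot begin until localization (finishes day 22). It runs from day 22 to 22 + 9 = day 31.
Patch build waits on cert submission (finishes day 31), so it starts at day 31 and finishes at 31 + 8 = day 39.
Every task is finished by day 39, which is no later than the deadline of 47, so the schedule is feasible.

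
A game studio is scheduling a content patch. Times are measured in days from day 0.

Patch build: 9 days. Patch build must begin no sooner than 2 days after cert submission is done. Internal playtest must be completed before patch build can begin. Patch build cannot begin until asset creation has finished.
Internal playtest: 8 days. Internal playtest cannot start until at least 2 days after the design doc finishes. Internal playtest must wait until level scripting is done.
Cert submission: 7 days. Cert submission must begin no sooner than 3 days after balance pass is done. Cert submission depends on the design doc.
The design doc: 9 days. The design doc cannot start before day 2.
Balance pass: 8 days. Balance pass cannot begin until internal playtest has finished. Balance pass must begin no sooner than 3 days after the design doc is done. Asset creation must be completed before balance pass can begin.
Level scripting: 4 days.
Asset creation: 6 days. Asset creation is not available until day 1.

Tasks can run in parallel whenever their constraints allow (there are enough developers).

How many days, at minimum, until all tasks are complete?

Level scripting has no prerequisites, so it starts at day 0 and finishes at day 4.
Asset creation cannot begin until its own release at day 1. It runs from day 1 to 1 + 6 = day 7.
After its own release at day 2, the design doc can start at day 2 and finishes at day 11.
Internal playtest needs all of the design doc (finishes day 11, plus 2-day gap → day 13); level scripting (finishes day 4). That puts its earliest start at day 13; it finishes at 13 + 8 = day 21.
Balance pass needs all of internal playtest (finishes day 21); the design doc (finishes day 11, plus 3-day gap → day 14); asset creation (finishes day 7). That puts its earliest start at day 21; it finishes at 21 + 8 = day 29.
Cert submission has to wait for balance pass (finishes day 29, plus 3-day gap → day 32); the design doc (finishes day 11). The latest of these is day 32, so cert submission runs day 32 to 32 + 7 = day 39.
For patch build: cert submission (finishes day 39, plus 2-day gap → day 41); internal playtest (finishes day 21); asset creation (finishes day 7). Taking the maximum gives a start of day 41, and it finishes at 41 + 9 = day 50.
All tasks are finished once the last one completes. Finish times: The design doc at 11, Asset creation at 7, Level scripting at 4, Internal playtest at 21, Balance pass at 29, Cert submission at 39, Patch build at 50. The latest is day 50.

50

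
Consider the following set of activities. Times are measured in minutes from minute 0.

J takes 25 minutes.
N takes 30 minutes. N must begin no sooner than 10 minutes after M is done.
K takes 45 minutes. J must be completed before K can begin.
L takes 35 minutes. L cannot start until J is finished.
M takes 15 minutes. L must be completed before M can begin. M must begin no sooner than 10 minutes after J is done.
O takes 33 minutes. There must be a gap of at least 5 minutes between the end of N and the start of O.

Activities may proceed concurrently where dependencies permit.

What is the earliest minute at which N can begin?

J can start immediately at minute 0; it finishes at minute 25.
L cannot begin until J (finishes minute 25). It runs from minute 25 to 25 + 35 = minute 60.
M cannot start until L (finishes minute 60); J (finishes minute 25, plus 10-minute gap → minute 35). The controlling bound is minute 60, so M finishes at 60 + 15 = minute 75.
N waits on M (finishes minute 75, plus 10-minute gap → minute 85), so the earliest it can start is minute 85.

85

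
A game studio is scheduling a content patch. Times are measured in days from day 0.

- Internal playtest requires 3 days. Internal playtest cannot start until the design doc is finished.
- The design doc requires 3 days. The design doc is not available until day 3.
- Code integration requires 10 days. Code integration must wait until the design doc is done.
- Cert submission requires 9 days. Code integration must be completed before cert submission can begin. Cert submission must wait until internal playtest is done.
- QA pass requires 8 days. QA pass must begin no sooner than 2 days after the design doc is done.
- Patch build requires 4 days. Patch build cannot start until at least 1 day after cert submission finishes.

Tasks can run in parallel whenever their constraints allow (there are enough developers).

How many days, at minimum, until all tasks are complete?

30

The design doc cannot begin until its own release at day 3. It runs from day 3 to 3 + 3 = day 6.
QA pass waits on the design doc (finishes day 6, plus 2-day gap → day 8), so it starts at day 8 and finishes at 8 + 8 = day 16.
Internal playtest cannot begin until the design doc (finishes day 6). It runs from day 6 to 6 + 3 = day 9.
Code integration cannot begin until the design doc (finishes day 6). It runs from day 6 to 6 + 10 = day 16.
Cert submission needs all of code integration (finishes day 16); internal playtest (finishes day 9). That puts its earliest start at day 16; it finishes at 16 + 9 = day 25.
Patch build cannot begin until cert submission (finishes day 25, plus 1-day gap → day 26). It runs from day 26 to 26 + 4 = day 30.
All tasks are finished once the last one completes. Finish times: The design doc at 6, Code integration at 16, Internal playtest at 9, QA pass at 16, Cert submission at 25, Patch build at 30. The latest is day 30.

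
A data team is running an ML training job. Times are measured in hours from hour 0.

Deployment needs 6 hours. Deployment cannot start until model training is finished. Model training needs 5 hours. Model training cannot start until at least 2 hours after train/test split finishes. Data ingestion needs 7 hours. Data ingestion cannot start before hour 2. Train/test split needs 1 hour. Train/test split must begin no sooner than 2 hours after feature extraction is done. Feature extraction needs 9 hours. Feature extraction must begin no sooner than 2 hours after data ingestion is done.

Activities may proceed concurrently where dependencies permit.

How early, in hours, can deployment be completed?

Data ingestion waits on its own release at hour 2, so it starts at hour 2 and finishes at 2 + 7 = hour 9.
Feature extraction waits on data ingestion (finishes hour 9, plus 2-hour gap → hour 11), so it starts at hour 11 and finishes at 11 + 9 = hour 20.
Train/test split cannot begin until feature extraction (finishes hour 20, plus 2-hour gap → hour 22). It runs from hour 22 to 22 + 1 = hour 23.
Model training waits on train/test split (finishes hour 23, plus 2-hour gap → hour 25), so it starts at hour 25 and finishes at 25 + 5 = hour 30.
After model training (finishes hour 30), deployment can start at hour 30 and finishes at hour 36.

36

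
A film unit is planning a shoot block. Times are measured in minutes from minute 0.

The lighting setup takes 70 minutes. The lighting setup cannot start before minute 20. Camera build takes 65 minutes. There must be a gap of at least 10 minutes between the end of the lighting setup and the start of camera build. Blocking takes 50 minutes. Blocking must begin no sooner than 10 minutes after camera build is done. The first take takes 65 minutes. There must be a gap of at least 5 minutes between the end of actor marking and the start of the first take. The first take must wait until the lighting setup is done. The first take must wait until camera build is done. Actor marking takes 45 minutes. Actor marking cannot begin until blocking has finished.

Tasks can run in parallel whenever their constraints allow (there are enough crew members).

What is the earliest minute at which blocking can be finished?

After its own release at minute 20, the lighting setup can start at minute 20 and finishes at minute 90.
Camera build waits on the lighting setup (finishes minute 90, plus 10-minute gap → minute 100), so it starts at minute 100 and finishes at 100 + 65 = minute 165.
Blocking cannot begin until camera build (finishes minute 165, plus 10-minute gap → minute 175). It runs from minute 175 to 175 + 50 = minute 225.

225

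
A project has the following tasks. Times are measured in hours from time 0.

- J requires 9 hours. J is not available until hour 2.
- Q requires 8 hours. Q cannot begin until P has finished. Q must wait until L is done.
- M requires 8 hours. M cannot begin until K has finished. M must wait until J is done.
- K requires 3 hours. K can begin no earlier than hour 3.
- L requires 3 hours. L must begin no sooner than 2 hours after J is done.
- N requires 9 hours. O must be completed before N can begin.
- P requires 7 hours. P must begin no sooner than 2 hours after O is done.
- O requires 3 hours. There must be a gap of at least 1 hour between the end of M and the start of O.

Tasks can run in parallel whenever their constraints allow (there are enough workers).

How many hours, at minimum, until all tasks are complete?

40

After its own release at hour 3, K can start at hour 3 and finishes at hour 6.
J cannot begin until its own release at hour 2. It runs from hour 2 to 2 + 9 = hour 11.
M needs all of K (finishes hour 6); J (finishes hour 11). That puts its earliest start at hour 11; it finishes at 11 + 8 = hour 19.
O waits on M (finishes hour 19, plus 1-hour gap → hour 20), so it starts at hour 20 and finishes at 20 + 3 = hour 23.
P waits on O (finishes hour 23, plus 2-hour gap → hour 25), so it starts at hour 25 and finishes at 25 + 7 = hour 32.
After O (finishes hour 23), N can start at hour 23 and finishes at hour 32.
L cannot begin until J (finishes hour 11, plus 2-hour gap → hour 13). It runs from hour 13 to 13 + 3 = hour 16.
Q cannot start until P (finishes hour 32); L (finishes hour 16). The controlling bound is hour 32, so Q finishes at 32 + 8 = hour 40.
All tasks are finished once the last one completes. Finish times: J at 11, K at 6, L at 16, M at 19, N at 32, O at 23, P at 32, Q at 40. The latest is hour 40.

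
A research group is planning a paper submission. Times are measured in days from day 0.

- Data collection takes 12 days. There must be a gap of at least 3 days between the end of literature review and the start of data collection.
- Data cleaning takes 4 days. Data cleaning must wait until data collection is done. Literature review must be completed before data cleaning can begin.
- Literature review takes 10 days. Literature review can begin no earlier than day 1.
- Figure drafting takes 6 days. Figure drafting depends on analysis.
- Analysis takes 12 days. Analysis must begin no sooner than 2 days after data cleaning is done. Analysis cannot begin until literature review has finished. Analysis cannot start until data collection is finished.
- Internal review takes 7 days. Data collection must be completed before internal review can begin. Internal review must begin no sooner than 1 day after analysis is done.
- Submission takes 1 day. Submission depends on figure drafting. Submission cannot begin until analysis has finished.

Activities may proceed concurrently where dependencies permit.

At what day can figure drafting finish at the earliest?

50

Literature review waits on its own release at day 1, so it starts at day 1 and finishes at 1 + 10 = day 11.
Data collection cannot begin until literature review (finishes day 11, plus 3-day gap → day 14). It runs from day 14 to 14 + 12 = day 26.
Data cleaning needs all of data collection (finishes day 26); literature review (finishes day 11). That puts its earliest start at day 26; it finishes at 26 + 4 = day 30.
Analysis has to wait for data cleaning (finishes day 30, plus 2-day gap → day 32); literature review (finishes day 11); data collection (finishes day 26). The latest of these is day 32, so analysis runs day 32 to 32 + 12 = day 44.
After analysis (finishes day 44), figure drafting can start at day 44 and finishes at day 50.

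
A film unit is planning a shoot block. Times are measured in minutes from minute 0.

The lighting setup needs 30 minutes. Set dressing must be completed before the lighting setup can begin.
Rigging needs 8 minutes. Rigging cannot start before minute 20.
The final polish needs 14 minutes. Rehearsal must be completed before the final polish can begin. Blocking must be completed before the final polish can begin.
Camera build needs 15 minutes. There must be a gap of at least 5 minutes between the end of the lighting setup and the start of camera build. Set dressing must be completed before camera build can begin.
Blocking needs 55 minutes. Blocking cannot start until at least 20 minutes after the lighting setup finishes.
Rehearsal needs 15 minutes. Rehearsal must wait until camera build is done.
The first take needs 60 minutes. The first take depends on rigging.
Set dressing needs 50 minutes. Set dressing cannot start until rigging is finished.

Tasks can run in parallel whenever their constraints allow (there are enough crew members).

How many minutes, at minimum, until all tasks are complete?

Rigging waits on its own release at minute 20, so it starts at minute 20 and finishes at 20 + 8 = minute 28.
The first take waits on rigging (finishes minute 28), so it starts at minute 28 and finishes at 28 + 60 = minute 88.
After rigging (finishes minute 28), set dressing can start at minute 28 and finishes at minute 78.
After set dressing (finishes minute 78), the lighting setup can start at minute 78 and finishes at minute 108.
After the lighting setup (finishes minute 108, plus 20-minute gap → minute 128), blocking can start at minute 128 and finishes at minute 183.
Camera build has to wait for the lighting setup (finishes minute 108, plus 5-minute gap → minute 113); set dressing (finishes minute 78). The latest of these is minute 113, so camera build runs minute 113 to 113 + 15 = minute 128.
Rehearsal waits on camera build (finishes minute 128), so it starts at minute 128 and finishes at 128 + 15 = minute 143.
For the final polish: rehearsal (finishes minute 143); blocking (finishes minute 183). Taking the maximum gives a start of minute 183, and it finishes at 183 + 14 = minute 197.
All tasks are finished once the last one completes. Finish times: Rigging at 28, Set dressing at 78, The lighting setup at 108, Camera build at 128, Blocking at 183, Rehearsal at 143, The final polish at 197, The first take at 88. The latest is minute 197.

197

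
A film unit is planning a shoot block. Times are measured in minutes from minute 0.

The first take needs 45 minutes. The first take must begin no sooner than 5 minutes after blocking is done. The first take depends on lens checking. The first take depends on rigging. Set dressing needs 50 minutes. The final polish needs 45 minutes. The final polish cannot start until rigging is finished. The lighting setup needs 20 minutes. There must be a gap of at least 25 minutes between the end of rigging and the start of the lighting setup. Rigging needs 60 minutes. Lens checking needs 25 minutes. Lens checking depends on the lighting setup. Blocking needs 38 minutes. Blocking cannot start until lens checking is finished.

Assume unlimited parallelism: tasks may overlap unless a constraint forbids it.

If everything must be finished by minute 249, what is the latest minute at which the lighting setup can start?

The first take has no dependents, so it just needs to finish by minute 249. Starting by 249 − 45 = minute 204 achieves that.
Since the first take (must start by minute 204, minus 5-minute gap → minute 199) depends on it, blocking must finish by minute 199. Backing off its 38-minute duration gives a latest start of minute 161.
For lens checking: blocking (must start by minute 161); the first take (must start by minute 204). The most restrictive is minute 161; with a 25-minute duration, lens checking must start by minute 136.
The lighting setup feeds into lens checking (must start by minute 136); so the lighting setup must finish by minute 136 and therefore start by minute 116.

116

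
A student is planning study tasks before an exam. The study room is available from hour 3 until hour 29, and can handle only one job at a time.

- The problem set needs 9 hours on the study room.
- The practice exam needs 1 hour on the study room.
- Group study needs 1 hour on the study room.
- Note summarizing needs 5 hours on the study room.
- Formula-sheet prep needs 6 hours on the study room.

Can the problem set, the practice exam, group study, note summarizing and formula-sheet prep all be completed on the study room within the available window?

Yes

The study room window is 29 − 3 = 26 hours.
Running back to back, the jobs need 9 + 1 + 1 + 5 + 6 = 22 hours on the study room.
Since 22 ≤ 26, they fit within the window.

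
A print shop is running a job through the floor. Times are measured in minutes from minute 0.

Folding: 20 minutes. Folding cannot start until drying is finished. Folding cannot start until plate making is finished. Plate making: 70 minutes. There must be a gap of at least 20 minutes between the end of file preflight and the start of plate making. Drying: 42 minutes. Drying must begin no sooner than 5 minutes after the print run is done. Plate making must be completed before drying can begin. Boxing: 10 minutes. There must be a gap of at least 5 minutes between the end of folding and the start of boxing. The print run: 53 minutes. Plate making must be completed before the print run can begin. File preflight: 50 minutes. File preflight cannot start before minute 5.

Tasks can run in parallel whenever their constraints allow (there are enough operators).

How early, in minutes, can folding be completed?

File preflight cannot begin until its own release at minute 5. It runs from minute 5 to 5 + 50 = minute 55.
After file preflight (finishes minute 55, plus 20-minute gap → minute 75), plate making can start at minute 75 and finishes at minute 145.
After plate making (finishes minute 145), the print run can start at minute 145 and finishes at minute 198.
Drying cannot start until the print run (finishes minute 198, plus 5-minute gap → minute 203); plate making (finishes minute 145). The controlling bound is minute 203, so drying finishes at 203 + 42 = minute 245.
Folding has to wait for drying (finishes minute 245); plate making (finishes minute 145). The latest of these is minute 245, so folding runs minute 245 to 245 + 20 = minute 265.

265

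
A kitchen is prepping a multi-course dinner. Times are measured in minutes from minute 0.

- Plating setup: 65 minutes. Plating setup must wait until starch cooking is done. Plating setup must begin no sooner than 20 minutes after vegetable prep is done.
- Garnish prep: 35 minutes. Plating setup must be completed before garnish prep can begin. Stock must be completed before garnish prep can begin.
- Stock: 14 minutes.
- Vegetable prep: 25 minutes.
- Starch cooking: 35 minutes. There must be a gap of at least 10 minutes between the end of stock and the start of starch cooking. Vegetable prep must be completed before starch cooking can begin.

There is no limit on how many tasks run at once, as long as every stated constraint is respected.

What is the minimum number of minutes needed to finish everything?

160

Nothing blocks vegetable prep, so it runs from minute 0 to minute 25.
Stock has no prerequisites, so it starts at minute 0 and finishes at minute 14.
Starch cooking cannot start until stock (finishes minute 14, plus 10-minute gap → minute 24); vegetable prep (finishes minute 25). The controlling bound is minute 25, so starch cooking finishes at 25 + 35 = minute 60.
Plating setup cannot start until starch cooking (finishes minute 60); vegetable prep (finishes minute 25, plus 20-minute gap → minute 45). The controlling bound is minute 60, so plating setup finishes at 60 + 65 = minute 125.
Garnish prep has to wait for plating setup (finishes minute 125); stock (finishes minute 14). The latest of these is minute 125, so garnish prep runs minute 125 to 125 + 35 = minute 160.
All tasks are finished once the last one completes. Finish times: Stock at 14, Vegetable prep at 25, Starch cooking at 60, Plating setup at 125, Garnish prep at 160. The latest is minute 160.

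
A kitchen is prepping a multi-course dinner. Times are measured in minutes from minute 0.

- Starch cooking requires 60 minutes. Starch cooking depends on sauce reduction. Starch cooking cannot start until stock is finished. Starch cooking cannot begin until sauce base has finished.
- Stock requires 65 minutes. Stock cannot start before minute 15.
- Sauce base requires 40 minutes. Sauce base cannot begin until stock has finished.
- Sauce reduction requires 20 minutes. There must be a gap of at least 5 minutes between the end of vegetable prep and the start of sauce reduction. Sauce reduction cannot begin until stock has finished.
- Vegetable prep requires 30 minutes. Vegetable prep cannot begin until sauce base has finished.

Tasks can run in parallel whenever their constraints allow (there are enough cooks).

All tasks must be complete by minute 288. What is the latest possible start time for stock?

Starch cooking has no dependents, so it just needs to finish by minute 288. Starting by 288 − 60 = minute 228 achieves that.
Sauce reduction feeds into starch cooking (must start by minute 228); so sauce reduction must finish by minute 228 and therefore start by minute 208.
Vegetable prep has to be done before sauce reduction (must start by minute 208, minus 5-minute gap → minute 203). That means finishing by minute 203, i.e. starting by 203 − 30 = minute 173.
For sauce base: vegetable prep (must start by minute 173); starch cooking (must start by minute 228). The most restrictive is minute 173; with a 40-minute duration, sauce base must start by minute 133.
Stock feeds sauce base (must start by minute 133); sauce reduction (must start by minute 208); starch cooking (must start by minute 228). Taking the minimum, stock must finish by minute 133 and start by 133 − 65 = minute 68.

68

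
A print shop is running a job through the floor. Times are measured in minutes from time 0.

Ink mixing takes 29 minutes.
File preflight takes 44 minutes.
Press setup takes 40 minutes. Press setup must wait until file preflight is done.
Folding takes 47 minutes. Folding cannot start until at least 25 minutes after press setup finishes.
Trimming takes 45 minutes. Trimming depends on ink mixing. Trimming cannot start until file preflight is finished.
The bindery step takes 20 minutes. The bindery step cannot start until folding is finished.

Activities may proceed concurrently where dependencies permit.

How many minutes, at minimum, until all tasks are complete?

Ink mixing can start immediately at minute 0; it finishes at minute 29.
File preflight can start immediately at minute 0; it finishes at minute 44.
Trimming cannot start until ink mixing (finishes minute 29); file preflight (finishes minute 44). The controlling bound is minute 44, so trimming finishes at 44 + 45 = minute 89.
Press setup cannot begin until file preflight (finishes minute 44). It runs from minute 44 to 44 + 40 = minute 84.
After press setup (finishes minute 84, plus 25-minute gap → minute 109), folding can start at minute 109 and finishes at minute 156.
After folding (finishes minute 156), the bindery step can start at minute 156 and finishes at minute 176.
All tasks are finished once the last one completes. Finish times: File preflight at 44, Ink mixing at 29, Press setup at 84, Trimming at 89, Folding at 156, The bindery step at 176. The latest is minute 176.

176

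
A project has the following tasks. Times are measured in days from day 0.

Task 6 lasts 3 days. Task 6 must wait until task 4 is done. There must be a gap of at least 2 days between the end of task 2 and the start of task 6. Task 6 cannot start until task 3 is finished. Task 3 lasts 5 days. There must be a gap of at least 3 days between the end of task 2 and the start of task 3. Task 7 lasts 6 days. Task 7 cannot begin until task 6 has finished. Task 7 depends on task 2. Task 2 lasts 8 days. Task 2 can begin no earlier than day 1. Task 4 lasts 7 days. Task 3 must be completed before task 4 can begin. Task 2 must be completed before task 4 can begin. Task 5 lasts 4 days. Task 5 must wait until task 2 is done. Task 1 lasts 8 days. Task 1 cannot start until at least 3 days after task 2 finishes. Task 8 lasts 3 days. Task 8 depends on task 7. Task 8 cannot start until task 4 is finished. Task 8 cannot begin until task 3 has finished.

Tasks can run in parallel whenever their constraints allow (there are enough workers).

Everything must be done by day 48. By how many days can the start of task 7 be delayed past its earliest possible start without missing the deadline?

12

After its own release at day 1, task 2 can start at day 1 and finishes at day 9.
After task 2 (finishes day 9, plus 3-day gap → day 12), task 3 can start at day 12 and finishes at day 17.
For task 4: task 3 (finishes day 17); task 2 (finishes day 9). Taking the maximum gives a start of day 17, and it finishes at 17 + 7 = day 24.
Task 6 needs all of task 4 (finishes day 24); task 2 (finishes day 9, plus 2-day gap → day 11); task 3 (finishes day 17). That puts its earliest start at day 24; it finishes at 24 + 3 = day 27.
Task 7 needs all of task 6 (finishes day 27); task 2 (finishes day 9). That puts its earliest start at day 27; it finishes at 27 + 6 = day 33.

Working backward from the deadline:
Nothing follows task 8; the deadline of day 48 is its only limit. It must start by 48 − 3 = day 45.
Task 7 has to be done before task 8 (must start by day 45). That means finishing by day 45, i.e. starting by 45 − 6 = day 39.
So task 7 can start as early as day 27 and as late as day 39, giving 39 − 27 = 12 days of slack.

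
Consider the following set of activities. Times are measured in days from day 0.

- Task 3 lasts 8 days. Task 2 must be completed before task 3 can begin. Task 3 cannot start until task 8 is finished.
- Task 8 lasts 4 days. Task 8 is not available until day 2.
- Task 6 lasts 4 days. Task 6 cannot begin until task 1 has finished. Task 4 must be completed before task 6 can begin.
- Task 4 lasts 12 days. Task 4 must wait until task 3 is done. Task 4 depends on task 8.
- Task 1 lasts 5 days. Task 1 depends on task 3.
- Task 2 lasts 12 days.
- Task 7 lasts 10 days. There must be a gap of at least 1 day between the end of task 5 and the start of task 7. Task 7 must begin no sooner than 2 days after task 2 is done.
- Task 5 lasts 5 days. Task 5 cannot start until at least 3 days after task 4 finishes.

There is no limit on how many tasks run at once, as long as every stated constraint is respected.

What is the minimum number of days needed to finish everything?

Task 8 waits on its own release at day 2, so it starts at day 2 and finishes at 2 + 4 = day 6.
Nothing blocks task 2, so it runs from day 0 to day 12.
Task 3 needs all of task 2 (finishes day 12); task 8 (finishes day 6). That puts its earliest start at day 12; it finishes at 12 + 8 = day 20.
Task 4 needs all of task 3 (finishes day 20); task 8 (finishes day 6). That puts its earliest start at day 20; it finishes at 20 + 12 = day 32.
Task 5 waits on task 4 (finishes day 32, plus 3-day gap → day 35), so it starts at day 35 and finishes at 35 + 5 = day 40.
Task 7 cannot start until task 5 (finishes day 40, plus 1-day gap → day 41); task 2 (finishes day 12, plus 2-day gap → day 14). The controlling bound is day 41, so task 7 finishes at 41 + 10 = day 51.
Task 1 waits on task 3 (finishes day 20), so it starts at day 20 and finishes at 20 + 5 = day 25.
Task 6 has to wait for task 1 (finishes day 25); task 4 (finishes day 32). The latest of these is day 32, so task 6 runs day 32 to 32 + 4 = day 36.
All tasks are finished once the last one completes. Finish times: Task 1 at 25, Task 2 at 12, Task 3 at 20, Task 4 at 32, Task 5 at 40, Task 6 at 36, Task 7 at 51, Task 8 at 6. The latest is day 51.

51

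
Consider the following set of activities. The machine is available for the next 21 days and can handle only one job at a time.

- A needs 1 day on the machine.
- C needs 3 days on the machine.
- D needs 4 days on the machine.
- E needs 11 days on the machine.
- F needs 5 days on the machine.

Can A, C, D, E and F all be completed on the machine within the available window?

No

Running back to back, the jobs need 1 + 3 + 4 + 11 + 5 = 24 days on the machine.
Since 24 > 21, they cannot all fit.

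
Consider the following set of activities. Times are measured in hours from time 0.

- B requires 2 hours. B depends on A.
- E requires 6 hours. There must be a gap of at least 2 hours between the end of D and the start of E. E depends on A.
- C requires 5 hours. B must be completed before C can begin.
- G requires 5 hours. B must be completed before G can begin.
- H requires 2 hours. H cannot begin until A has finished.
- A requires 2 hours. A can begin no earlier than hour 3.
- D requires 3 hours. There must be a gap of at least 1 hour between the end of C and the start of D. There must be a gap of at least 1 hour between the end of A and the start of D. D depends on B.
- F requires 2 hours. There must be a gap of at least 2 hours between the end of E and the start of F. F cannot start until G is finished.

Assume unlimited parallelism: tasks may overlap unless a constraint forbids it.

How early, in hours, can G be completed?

12

A waits on its own release at hour 3, so it starts at hour 3 and finishes at 3 + 2 = hour 5.
B cannot begin until A (finishes hour 5). It runs from hour 5 to 5 + 2 = hour 7.
After B (finishes hour 7), G can start at hour 7 and finishes at hour 12.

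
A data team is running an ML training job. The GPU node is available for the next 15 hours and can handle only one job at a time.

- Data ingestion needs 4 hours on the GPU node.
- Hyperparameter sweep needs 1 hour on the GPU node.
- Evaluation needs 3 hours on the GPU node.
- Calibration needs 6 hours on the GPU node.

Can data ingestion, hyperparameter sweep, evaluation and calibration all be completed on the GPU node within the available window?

Yes

Running back to back, the jobs need 4 + 1 + 3 + 6 = 14 hours on the GPU node.
Since 14 ≤ 15, they fit within the window.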